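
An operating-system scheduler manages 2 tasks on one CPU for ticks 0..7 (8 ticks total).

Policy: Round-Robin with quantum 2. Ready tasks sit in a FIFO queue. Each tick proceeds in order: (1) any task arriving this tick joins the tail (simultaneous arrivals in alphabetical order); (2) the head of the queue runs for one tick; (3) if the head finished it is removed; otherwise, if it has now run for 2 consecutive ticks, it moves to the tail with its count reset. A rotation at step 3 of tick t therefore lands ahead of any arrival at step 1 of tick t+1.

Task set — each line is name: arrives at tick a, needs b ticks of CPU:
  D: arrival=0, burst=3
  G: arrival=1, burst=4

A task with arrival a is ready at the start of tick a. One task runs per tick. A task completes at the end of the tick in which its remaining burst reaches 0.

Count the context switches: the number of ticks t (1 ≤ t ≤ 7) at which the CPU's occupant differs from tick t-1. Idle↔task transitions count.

t=0: queue=[D] q_used=0 → run D
t=1: queue=[D,G] q_used=1 → run D
t=2: queue=[G,D] q_used=0 → run G
t=3: queue=[G,D] q_used=1 → run G
t=4: queue=[D,G] q_used=0 → run D
t=5: queue=[G] q_used=0 → run G
t=6: queue=[G] q_used=1 → run G
t=7: (idle)

context switches = 4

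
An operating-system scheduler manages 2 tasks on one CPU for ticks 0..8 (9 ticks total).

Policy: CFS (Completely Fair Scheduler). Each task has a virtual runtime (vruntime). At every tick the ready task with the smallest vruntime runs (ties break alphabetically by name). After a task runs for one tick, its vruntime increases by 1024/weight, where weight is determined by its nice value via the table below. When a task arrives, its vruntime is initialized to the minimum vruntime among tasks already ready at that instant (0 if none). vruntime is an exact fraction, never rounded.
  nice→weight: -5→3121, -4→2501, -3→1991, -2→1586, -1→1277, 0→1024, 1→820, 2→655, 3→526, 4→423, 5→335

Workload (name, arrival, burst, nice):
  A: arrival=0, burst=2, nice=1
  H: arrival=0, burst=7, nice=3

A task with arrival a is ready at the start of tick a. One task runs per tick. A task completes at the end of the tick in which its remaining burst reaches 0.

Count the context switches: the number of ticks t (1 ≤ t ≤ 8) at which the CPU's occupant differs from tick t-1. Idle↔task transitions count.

t=0: vr[A=0 H=0] → run A
t=1: vr[A=256/205 H=0] → run H
t=2: vr[A=256/205 H=512/263] → run A
t=3: vr[H=512/263] → run H
t=4: vr[H=1024/263] → run H
t=5: vr[H=1536/263] → run H
t=6: vr[H=2048/263] → run H
t=7: vr[H=2560/263] → run H
t=8: vr[H=3072/263] → run H

context switches = 3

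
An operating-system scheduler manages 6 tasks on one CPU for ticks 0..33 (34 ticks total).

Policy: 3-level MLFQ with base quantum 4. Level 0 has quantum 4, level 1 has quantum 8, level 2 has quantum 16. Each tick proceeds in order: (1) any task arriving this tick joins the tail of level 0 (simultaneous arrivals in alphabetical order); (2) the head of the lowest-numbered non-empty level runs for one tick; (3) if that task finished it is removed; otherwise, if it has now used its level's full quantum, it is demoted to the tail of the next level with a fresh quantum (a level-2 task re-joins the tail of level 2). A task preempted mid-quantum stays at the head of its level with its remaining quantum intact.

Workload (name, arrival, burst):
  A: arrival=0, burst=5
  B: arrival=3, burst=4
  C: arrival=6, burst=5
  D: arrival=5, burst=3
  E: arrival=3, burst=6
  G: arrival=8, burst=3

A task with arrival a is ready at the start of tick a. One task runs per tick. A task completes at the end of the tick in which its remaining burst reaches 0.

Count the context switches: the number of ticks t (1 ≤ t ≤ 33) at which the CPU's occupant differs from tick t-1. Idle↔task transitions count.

t=0: L0/L1/L2 = A/-/- → run A
t=1: L0/L1/L2 = A/-/- → run A
t=2: L0/L1/L2 = A/-/- → run A
t=3: L0/L1/L2 = ABE/-/- → run A
t=4: L0/L1/L2 = BE/A/- → run B
t=5: L0/L1/L2 = BED/A/- → run B
t=6: L0/L1/L2 = BEDC/A/- → run B
t=7: L0/L1/L2 = BEDC/A/- → run B
t=8: L0/L1/L2 = EDCG/A/- → run E
t=9: L0/L1/L2 = EDCG/A/- → run E
t=10: L0/L1/L2 = EDCG/A/- → run E
t=11: L0/L1/L2 = EDCG/A/- → run E
t=12: L0/L1/L2 = DCG/AE/- → run D
t=13: L0/L1/L2 = DCG/AE/- → run D
t=14: L0/L1/L2 = DCG/AE/- → run D
t=15: L0/L1/L2 = CG/AE/- → run C
t=16: L0/L1/L2 = CG/AE/- → run C
t=17: L0/L1/L2 = CG/AE/- → run C
t=18: L0/L1/L2 = CG/AE/- → run C
t=19: L0/L1/L2 = G/AEC/- → run G
t=20: L0/L1/L2 = G/AEC/- → run G
t=21: L0/L1/L2 = G/AEC/- → run G
t=22: L0/L1/L2 = -/AEC/- → run A
t=23: L0/L1/L2 = -/EC/- → run E
t=24: L0/L1/L2 = -/EC/- → run E
t=25: L0/L1/L2 = -/C/- → run C
t=26: (idle)
t=27: (idle)
t=28: (idle)
t=29: (idle)
t=30: (idle)
t=31: (idle)
t=32: (idle)
t=33: (idle)

context switches = 9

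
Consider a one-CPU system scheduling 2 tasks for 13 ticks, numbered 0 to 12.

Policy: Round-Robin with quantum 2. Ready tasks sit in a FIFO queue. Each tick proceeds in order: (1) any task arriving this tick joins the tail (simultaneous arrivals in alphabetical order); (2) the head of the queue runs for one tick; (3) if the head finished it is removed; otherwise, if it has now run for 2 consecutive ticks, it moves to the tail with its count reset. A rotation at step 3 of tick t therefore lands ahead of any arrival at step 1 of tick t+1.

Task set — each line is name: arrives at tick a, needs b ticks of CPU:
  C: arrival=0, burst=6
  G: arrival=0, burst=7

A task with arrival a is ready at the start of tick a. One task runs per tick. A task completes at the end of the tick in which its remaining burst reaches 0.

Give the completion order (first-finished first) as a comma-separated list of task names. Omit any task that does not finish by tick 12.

t=0: queue=[C,G] q_used=0 → run C
t=1: queue=[C,G] q_used=1 → run C
t=2: queue=[G,C] q_used=0 → run G
t=3: queue=[G,C] q_used=1 → run G
t=4: queue=[C,G] q_used=0 → run C
t=5: queue=[C,G] q_used=1 → run C
t=6: queue=[G,C] q_used=0 → run G
t=7: queue=[G,C] q_used=1 → run G
t=8: queue=[C,G] q_used=0 → run C
t=9: queue=[C,G] q_used=1 → run C
t=10: queue=[G] q_used=0 → run G
t=11: queue=[G] q_used=1 → run G
t=12: queue=[G] q_used=0 → run G

completion order = C, G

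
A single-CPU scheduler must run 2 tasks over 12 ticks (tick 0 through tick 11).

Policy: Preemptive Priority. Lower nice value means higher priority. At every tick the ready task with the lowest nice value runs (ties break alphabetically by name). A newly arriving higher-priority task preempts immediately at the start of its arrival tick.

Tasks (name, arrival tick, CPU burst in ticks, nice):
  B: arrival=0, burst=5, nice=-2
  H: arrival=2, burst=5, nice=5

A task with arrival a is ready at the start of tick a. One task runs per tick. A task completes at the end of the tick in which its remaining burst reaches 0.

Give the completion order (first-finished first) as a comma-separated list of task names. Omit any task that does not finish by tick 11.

t=0: ready={B} → run B
t=1: ready={B} → run B
t=2: ready={B,H} → run B
t=3: ready={B,H} → run B
t=4: ready={B,H} → run B
t=5: ready={H} → run H
t=6: ready={H} → run H
t=7: ready={H} → run H
t=8: ready={H} → run H
t=9: ready={H} → run H
t=10: (idle)
t=11: (idle)

completion order = B, H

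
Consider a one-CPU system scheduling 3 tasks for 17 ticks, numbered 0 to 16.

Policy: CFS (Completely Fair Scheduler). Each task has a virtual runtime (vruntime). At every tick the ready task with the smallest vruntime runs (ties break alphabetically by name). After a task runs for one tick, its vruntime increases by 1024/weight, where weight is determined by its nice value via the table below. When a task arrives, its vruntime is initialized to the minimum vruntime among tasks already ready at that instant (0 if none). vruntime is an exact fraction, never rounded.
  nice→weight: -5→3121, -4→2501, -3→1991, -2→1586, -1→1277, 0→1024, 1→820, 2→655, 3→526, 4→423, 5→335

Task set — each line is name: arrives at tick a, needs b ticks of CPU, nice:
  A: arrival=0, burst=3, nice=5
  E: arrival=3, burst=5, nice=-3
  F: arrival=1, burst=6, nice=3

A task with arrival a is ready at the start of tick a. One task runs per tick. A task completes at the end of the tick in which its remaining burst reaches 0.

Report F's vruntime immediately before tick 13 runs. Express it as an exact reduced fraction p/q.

vruntime(F, start of tick 13) = 1126912/88105

t=0: vr[A=0] → run A
t=1: vr[A=1024/335 F=1024/335] → run A
t=2: vr[A=2048/335 F=1024/335] → run F
t=3: vr[A=2048/335 E=440832/88105 F=440832/88105] → run E
t=4: vr[A=2048/335 E=967916032/175417055 F=440832/88105] → run F
t=5: vr[A=2048/335 E=967916032/175417055 F=612352/88105] → run E
t=6: vr[A=2048/335 E=1058135552/175417055 F=612352/88105] → run E
t=7: vr[A=2048/335 E=1148355072/175417055 F=612352/88105] → run A
t=8: vr[E=1148355072/175417055 F=612352/88105] → run E
t=9: vr[E=1238574592/175417055 F=612352/88105] → run F
t=10: vr[E=1238574592/175417055 F=783872/88105] → run E
t=11: vr[F=783872/88105] → run F
t=12: vr[F=955392/88105] → run F
t=13: vr[F=1126912/88105] → run F
t=14: (idle)
t=15: (idle)
t=16: (idle)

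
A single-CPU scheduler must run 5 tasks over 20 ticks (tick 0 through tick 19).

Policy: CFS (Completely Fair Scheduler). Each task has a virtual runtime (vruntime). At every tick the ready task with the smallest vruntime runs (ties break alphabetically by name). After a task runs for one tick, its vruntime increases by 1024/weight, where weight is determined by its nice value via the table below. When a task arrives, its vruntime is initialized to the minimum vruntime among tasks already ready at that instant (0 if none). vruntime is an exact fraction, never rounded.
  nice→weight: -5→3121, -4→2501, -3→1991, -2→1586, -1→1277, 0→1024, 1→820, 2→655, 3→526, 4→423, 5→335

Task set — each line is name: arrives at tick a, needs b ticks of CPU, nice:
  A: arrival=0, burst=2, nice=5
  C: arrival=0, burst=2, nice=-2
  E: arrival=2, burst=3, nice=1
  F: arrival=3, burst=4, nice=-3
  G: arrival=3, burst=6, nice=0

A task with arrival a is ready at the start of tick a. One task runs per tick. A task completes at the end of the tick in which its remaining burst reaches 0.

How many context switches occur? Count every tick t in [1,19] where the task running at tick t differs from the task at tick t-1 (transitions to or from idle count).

t=0: vr[A=0 C=0] → run A
t=1: vr[A=1024/335 C=0] → run C
t=2: vr[A=1024/335 C=512/793 E=512/793] → run C
t=3: vr[A=1024/335 E=512/793 F=512/793 G=512/793] → run E
t=4: vr[A=1024/335 E=307968/162565 F=512/793 G=512/793] → run F
t=5: vr[A=1024/335 E=307968/162565 F=1831424/1578863 G=512/793] → run G
t=6: vr[A=1024/335 E=307968/162565 F=1831424/1578863 G=1305/793] → run F
t=7: vr[A=1024/335 E=307968/162565 F=2643456/1578863 G=1305/793] → run G
t=8: vr[A=1024/335 E=307968/162565 F=2643456/1578863 G=2098/793] → run F
t=9: vr[A=1024/335 E=307968/162565 F=3455488/1578863 G=2098/793] → run E
t=10: vr[A=1024/335 E=510976/162565 F=3455488/1578863 G=2098/793] → run F
t=11: vr[A=1024/335 E=510976/162565 G=2098/793] → run G
t=12: vr[A=1024/335 E=510976/162565 G=2891/793] → run A
t=13: vr[E=510976/162565 G=2891/793] → run E
t=14: vr[G=2891/793] → run G
t=15: vr[G=3684/793] → run G
t=16: vr[G=4477/793] → run G
t=17: (idle)
t=18: (idle)
t=19: (idle)

context switches = 14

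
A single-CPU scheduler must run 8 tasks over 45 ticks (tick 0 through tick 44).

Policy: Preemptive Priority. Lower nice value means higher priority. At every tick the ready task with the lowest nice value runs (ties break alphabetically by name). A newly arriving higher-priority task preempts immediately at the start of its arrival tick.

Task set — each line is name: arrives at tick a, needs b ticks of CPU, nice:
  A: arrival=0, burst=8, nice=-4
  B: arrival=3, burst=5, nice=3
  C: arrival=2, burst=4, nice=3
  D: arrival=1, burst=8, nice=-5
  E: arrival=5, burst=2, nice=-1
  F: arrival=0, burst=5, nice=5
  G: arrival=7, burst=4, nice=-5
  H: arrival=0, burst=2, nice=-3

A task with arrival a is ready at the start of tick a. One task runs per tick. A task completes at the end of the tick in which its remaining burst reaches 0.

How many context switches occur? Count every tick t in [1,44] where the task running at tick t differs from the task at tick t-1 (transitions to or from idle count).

t=0: ready={A,F,H} → run A
t=1: ready={A,D,F,H} → run D
t=2: ready={A,C,D,F,H} → run D
t=3: ready={A,B,C,D,F,H} → run D
t=4: ready={A,B,C,D,F,H} → run D
t=5: ready={A,B,C,D,E,F,H} → run D
t=6: ready={A,B,C,D,E,F,H} → run D
t=7: ready={A,B,C,D,E,F,G,H} → run D
t=8: ready={A,B,C,D,E,F,G,H} → run D
t=9: ready={A,B,C,E,F,G,H} → run G
t=10: ready={A,B,C,E,F,G,H} → run G
t=11: ready={A,B,C,E,F,G,H} → run G
t=12: ready={A,B,C,E,F,G,H} → run G
t=13: ready={A,B,C,E,F,H} → run A
t=14: ready={A,B,C,E,F,H} → run A
t=15: ready={A,B,C,E,F,H} → run A
t=16: ready={A,B,C,E,F,H} → run A
t=17: ready={A,B,C,E,F,H} → run A
t=18: ready={A,B,C,E,F,H} → run A
t=19: ready={A,B,C,E,F,H} → run A
t=20: ready={B,C,E,F,H} → run H
t=21: ready={B,C,E,F,H} → run H
t=22: ready={B,C,E,F} → run E
t=23: ready={B,C,E,F} → run E
t=24: ready={B,C,F} → run B
t=25: ready={B,C,F} → run B
t=26: ready={B,C,F} → run B
t=27: ready={B,C,F} → run B
t=28: ready={B,C,F} → run B
t=29: ready={C,F} → run C
t=30: ready={C,F} → run C
t=31: ready={C,F} → run C
t=32: ready={C,F} → run C
t=33: ready={F} → run F
t=34: ready={F} → run F
t=35: ready={F} → run F
t=36: ready={F} → run F
t=37: ready={F} → run F
t=38: (idle)
t=39: (idle)
t=40: (idle)
t=41: (idle)
t=42: (idle)
t=43: (idle)
t=44: (idle)

context switches = 9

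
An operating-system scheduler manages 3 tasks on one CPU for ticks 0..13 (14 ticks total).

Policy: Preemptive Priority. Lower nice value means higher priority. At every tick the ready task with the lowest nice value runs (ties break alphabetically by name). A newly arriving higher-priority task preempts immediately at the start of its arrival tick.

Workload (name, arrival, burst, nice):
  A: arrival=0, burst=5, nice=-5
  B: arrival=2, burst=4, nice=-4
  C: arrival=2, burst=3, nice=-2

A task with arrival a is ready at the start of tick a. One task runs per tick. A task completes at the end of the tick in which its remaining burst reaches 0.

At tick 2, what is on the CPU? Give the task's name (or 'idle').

running at tick 2 = A

t=0: ready={A} → run A
t=1: ready={A} → run A
t=2: ready={A,B,C} → run A
t=3: ready={A,B,C} → run A
t=4: ready={A,B,C} → run A
t=5: ready={B,C} → run B
t=6: ready={B,C} → run B
t=7: ready={B,C} → run B
t=8: ready={B,C} → run B
t=9: ready={C} → run C
t=10: ready={C} → run C
t=11: ready={C} → run C
t=12: (idle)
t=13: (idle)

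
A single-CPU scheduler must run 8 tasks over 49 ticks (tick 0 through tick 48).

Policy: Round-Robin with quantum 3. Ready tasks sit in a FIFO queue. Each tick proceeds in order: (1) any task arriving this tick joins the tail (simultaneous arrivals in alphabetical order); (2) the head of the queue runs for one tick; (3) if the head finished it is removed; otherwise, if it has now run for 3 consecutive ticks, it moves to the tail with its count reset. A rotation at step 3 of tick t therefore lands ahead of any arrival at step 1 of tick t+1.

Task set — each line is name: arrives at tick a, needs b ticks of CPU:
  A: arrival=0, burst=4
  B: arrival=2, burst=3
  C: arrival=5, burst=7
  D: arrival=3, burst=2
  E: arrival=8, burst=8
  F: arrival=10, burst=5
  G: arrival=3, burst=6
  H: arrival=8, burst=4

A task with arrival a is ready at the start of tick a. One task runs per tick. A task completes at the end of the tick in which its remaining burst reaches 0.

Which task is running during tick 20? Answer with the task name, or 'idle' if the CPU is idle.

running at tick 20 = H

t=0: queue=[A] q_used=0 → run A
t=1: queue=[A] q_used=1 → run A
t=2: queue=[A,B] q_used=2 → run A
t=3: queue=[B,A,D,G] q_used=0 → run B
t=4: queue=[B,A,D,G] q_used=1 → run B
t=5: queue=[B,A,D,G,C] q_used=2 → run B
t=6: queue=[A,D,G,C] q_used=0 → run A
t=7: queue=[D,G,C] q_used=0 → run D
t=8: queue=[D,G,C,E,H] q_used=1 → run D
t=9: queue=[G,C,E,H] q_used=0 → run G
t=10: queue=[G,C,E,H,F] q_used=1 → run G
t=11: queue=[G,C,E,H,F] q_used=2 → run G
t=12: queue=[C,E,H,F,G] q_used=0 → run C
t=13: queue=[C,E,H,F,G] q_used=1 → run C
t=14: queue=[C,E,H,F,G] q_used=2 → run C
t=15: queue=[E,H,F,G,C] q_used=0 → run E
t=16: queue=[E,H,F,G,C] q_used=1 → run E
t=17: queue=[E,H,F,G,C] q_used=2 → run E
t=18: queue=[H,F,G,C,E] q_used=0 → run H
t=19: queue=[H,F,G,C,E] q_used=1 → run H
t=20: queue=[H,F,G,C,E] q_used=2 → run H
t=21: queue=[F,G,C,E,H] q_used=0 → run F
t=22: queue=[F,G,C,E,H] q_used=1 → run F
t=23: queue=[F,G,C,E,H] q_used=2 → run F
t=24: queue=[G,C,E,H,F] q_used=0 → run G
t=25: queue=[G,C,E,H,F] q_used=1 → run G
t=26: queue=[G,C,E,H,F] q_used=2 → run G
t=27: queue=[C,E,H,F] q_used=0 → run C
t=28: queue=[C,E,H,F] q_used=1 → run C
t=29: queue=[C,E,H,F] q_used=2 → run C
t=30: queue=[E,H,F,C] q_used=0 → run E
t=31: queue=[E,H,F,C] q_used=1 → run E
t=32: queue=[E,H,F,C] q_used=2 → run E
t=33: queue=[H,F,C,E] q_used=0 → run H
t=34: queue=[F,C,E] q_used=0 → run F
t=35: queue=[F,C,E] q_used=1 → run F
t=36: queue=[C,E] q_used=0 → run C
t=37: queue=[E] q_used=0 → run E
t=38: queue=[E] q_used=1 → run E
t=39: (idle)
t=40: (idle)
t=41: (idle)
t=42: (idle)
t=43: (idle)
t=44: (idle)
t=45: (idle)
t=46: (idle)
t=47: (idle)
t=48: (idle)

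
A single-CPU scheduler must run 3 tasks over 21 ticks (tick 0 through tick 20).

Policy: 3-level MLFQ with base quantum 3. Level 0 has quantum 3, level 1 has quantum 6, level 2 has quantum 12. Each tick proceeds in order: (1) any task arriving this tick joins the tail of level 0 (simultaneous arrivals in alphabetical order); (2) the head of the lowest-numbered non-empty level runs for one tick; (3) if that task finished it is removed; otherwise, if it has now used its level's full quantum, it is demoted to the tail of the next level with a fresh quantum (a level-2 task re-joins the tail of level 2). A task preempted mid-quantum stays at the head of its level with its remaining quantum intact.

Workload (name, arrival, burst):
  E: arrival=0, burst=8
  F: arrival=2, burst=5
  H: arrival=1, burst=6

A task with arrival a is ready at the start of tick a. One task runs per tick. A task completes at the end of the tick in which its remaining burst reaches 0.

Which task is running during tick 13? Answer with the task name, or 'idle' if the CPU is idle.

running at tick 13 = E

t=0: L0/L1/L2 = E/-/- → run E
t=1: L0/L1/L2 = EH/-/- → run E
t=2: L0/L1/L2 = EHF/-/- → run E
t=3: L0/L1/L2 = HF/E/- → run H
t=4: L0/L1/L2 = HF/E/- → run H
t=5: L0/L1/L2 = HF/E/- → run H
t=6: L0/L1/L2 = F/EH/- → run F
t=7: L0/L1/L2 = F/EH/- → run F
t=8: L0/L1/L2 = F/EH/- → run F
t=9: L0/L1/L2 = -/EHF/- → run E
t=10: L0/L1/L2 = -/EHF/- → run E
t=11: L0/L1/L2 = -/EHF/- → run E
t=12: L0/L1/L2 = -/EHF/- → run E
t=13: L0/L1/L2 = -/EHF/- → run E
t=14: L0/L1/L2 = -/HF/- → run H
t=15: L0/L1/L2 = -/HF/- → run H
t=16: L0/L1/L2 = -/HF/- → run H
t=17: L0/L1/L2 = -/F/- → run F
t=18: L0/L1/L2 = -/F/- → run F
t=19: (idle)
t=20: (idle)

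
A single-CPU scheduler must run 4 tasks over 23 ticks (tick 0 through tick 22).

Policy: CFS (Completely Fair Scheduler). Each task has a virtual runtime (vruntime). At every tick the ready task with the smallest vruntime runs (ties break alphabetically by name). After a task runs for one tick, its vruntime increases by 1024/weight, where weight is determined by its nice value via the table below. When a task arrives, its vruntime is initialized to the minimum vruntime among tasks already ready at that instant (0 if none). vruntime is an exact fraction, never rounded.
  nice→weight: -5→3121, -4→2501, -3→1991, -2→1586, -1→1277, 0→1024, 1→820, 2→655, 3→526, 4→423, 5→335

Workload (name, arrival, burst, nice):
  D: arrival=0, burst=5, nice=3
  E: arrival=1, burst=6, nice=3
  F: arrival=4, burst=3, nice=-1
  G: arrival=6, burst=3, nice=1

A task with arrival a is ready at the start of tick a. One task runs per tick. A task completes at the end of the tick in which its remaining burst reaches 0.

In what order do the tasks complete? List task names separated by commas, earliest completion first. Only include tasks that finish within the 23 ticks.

t=0: vr[D=0] → run D
t=1: vr[D=512/263 E=512/263] → run D
t=2: vr[D=1024/263 E=512/263] → run E
t=3: vr[D=1024/263 E=1024/263] → run D
t=4: vr[D=1536/263 E=1024/263 F=1024/263] → run E
t=5: vr[D=1536/263 E=1536/263 F=1024/263] → run F
t=6: vr[D=1536/263 E=1536/263 F=1576960/335851 G=1576960/335851] → run F
t=7: vr[D=1536/263 E=1536/263 F=1846272/335851 G=1576960/335851] → run G
t=8: vr[D=1536/263 E=1536/263 F=1846272/335851 G=409254656/68849455] → run F
t=9: vr[D=1536/263 E=1536/263 G=409254656/68849455] → run D
t=10: vr[D=2048/263 E=1536/263 G=409254656/68849455] → run E
t=11: vr[D=2048/263 E=2048/263 G=409254656/68849455] → run G
t=12: vr[D=2048/263 E=2048/263 G=495232512/68849455] → run G
t=13: vr[D=2048/263 E=2048/263] → run D
t=14: vr[E=2048/263] → run E
t=15: vr[E=2560/263] → run E
t=16: vr[E=3072/263] → run E
t=17: (idle)
t=18: (idle)
t=19: (idle)
t=20: (idle)
t=21: (idle)
t=22: (idle)

completion order = F, G, D, E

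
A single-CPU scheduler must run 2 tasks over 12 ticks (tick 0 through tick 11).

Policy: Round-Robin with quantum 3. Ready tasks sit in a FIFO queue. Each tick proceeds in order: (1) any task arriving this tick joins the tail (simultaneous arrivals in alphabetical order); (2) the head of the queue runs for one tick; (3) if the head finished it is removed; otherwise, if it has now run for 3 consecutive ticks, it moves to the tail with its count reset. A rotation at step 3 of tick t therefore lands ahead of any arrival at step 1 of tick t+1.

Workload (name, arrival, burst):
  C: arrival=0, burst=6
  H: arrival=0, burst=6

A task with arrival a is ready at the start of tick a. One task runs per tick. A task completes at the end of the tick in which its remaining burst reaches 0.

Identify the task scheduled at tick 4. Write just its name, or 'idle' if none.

t=0: queue=[C,H] q_used=0 → run C
t=1: queue=[C,H] q_used=1 → run C
t=2: queue=[C,H] q_used=2 → run C
t=3: queue=[H,C] q_used=0 → run H
t=4: queue=[H,C] q_used=1 → run H
t=5: queue=[H,C] q_used=2 → run H
t=6: queue=[C,H] q_used=0 → run C
t=7: queue=[C,H] q_used=1 → run C
t=8: queue=[C,H] q_used=2 → run C
t=9: queue=[H] q_used=0 → run H
t=10: queue=[H] q_used=1 → run H
t=11: queue=[H] q_used=2 → run H

running at tick 4 = H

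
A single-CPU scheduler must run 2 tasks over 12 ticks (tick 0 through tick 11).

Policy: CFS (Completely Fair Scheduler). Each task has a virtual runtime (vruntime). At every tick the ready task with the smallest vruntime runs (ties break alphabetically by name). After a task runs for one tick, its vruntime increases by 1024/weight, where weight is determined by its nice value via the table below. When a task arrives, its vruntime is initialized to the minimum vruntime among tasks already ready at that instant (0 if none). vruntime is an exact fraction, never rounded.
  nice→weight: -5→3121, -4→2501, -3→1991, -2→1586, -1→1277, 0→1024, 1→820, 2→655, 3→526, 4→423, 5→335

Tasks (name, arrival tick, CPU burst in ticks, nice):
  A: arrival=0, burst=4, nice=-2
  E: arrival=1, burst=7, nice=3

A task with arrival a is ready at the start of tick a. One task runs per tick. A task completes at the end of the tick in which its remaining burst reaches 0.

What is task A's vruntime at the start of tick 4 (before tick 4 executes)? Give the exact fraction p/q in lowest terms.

vruntime(A, start of tick 4) = 1536/793

t=0: vr[A=0] → run A
t=1: vr[A=512/793 E=512/793] → run A
t=2: vr[A=1024/793 E=512/793] → run E
t=3: vr[A=1024/793 E=540672/208559] → run A
t=4: vr[A=1536/793 E=540672/208559] → run A
t=5: vr[E=540672/208559] → run E
t=6: vr[E=946688/208559] → run E
t=7: vr[E=1352704/208559] → run E
t=8: vr[E=1758720/208559] → run E
t=9: vr[E=2164736/208559] → run E
t=10: vr[E=2570752/208559] → run E
t=11: (idle)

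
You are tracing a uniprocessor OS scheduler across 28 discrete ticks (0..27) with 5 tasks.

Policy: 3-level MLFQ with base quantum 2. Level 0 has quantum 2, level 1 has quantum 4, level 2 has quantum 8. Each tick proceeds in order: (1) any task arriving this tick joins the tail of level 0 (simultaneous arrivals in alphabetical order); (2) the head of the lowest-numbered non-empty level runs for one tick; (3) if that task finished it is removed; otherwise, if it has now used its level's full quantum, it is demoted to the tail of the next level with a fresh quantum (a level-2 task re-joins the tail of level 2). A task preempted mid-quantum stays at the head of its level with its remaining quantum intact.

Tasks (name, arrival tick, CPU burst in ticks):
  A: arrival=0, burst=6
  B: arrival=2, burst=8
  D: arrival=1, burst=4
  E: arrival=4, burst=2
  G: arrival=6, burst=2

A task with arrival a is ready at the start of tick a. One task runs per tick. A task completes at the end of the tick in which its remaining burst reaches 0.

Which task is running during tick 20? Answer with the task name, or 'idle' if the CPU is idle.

running at tick 20 = B

t=0: L0/L1/L2 = A/-/- → run A
t=1: L0/L1/L2 = AD/-/- → run A
t=2: L0/L1/L2 = DB/A/- → run D
t=3: L0/L1/L2 = DB/A/- → run D
t=4: L0/L1/L2 = BE/AD/- → run B
t=5: L0/L1/L2 = BE/AD/- → run B
t=6: L0/L1/L2 = EG/ADB/- → run E
t=7: L0/L1/L2 = EG/ADB/- → run E
t=8: L0/L1/L2 = G/ADB/- → run G
t=9: L0/L1/L2 = G/ADB/- → run G
t=10: L0/L1/L2 = -/ADB/- → run A
t=11: L0/L1/L2 = -/ADB/- → run A
t=12: L0/L1/L2 = -/ADB/- → run A
t=13: L0/L1/L2 = -/ADB/- → run A
t=14: L0/L1/L2 = -/DB/- → run D
t=15: L0/L1/L2 = -/DB/- → run D
t=16: L0/L1/L2 = -/B/- → run B
t=17: L0/L1/L2 = -/B/- → run B
t=18: L0/L1/L2 = -/B/- → run B
t=19: L0/L1/L2 = -/B/- → run B
t=20: L0/L1/L2 = -/-/B → run B
t=21: L0/L1/L2 = -/-/B → run B
t=22: (idle)
t=23: (idle)
t=24: (idle)
t=25: (idle)
t=26: (idle)
t=27: (idle)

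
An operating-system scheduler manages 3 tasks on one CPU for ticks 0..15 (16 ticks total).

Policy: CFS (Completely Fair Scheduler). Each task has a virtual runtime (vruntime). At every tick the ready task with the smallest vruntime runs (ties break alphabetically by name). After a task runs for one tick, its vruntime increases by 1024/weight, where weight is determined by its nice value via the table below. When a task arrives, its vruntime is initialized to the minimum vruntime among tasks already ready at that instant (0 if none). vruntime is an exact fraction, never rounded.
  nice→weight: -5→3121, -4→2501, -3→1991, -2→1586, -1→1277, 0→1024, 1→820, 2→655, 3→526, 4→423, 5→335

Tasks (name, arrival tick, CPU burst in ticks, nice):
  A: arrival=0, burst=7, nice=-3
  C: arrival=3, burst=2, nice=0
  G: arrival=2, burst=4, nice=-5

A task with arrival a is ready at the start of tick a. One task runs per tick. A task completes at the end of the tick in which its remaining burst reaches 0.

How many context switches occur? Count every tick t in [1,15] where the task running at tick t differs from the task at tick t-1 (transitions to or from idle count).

t=0: vr[A=0] → run A
t=1: vr[A=1024/1991] → run A
t=2: vr[A=2048/1991 G=2048/1991] → run A
t=3: vr[A=3072/1991 C=2048/1991 G=2048/1991] → run C
t=4: vr[A=3072/1991 C=4039/1991 G=2048/1991] → run G
t=5: vr[A=3072/1991 C=4039/1991 G=8430592/6213911] → run G
t=6: vr[A=3072/1991 C=4039/1991 G=10469376/6213911] → run A
t=7: vr[A=4096/1991 C=4039/1991 G=10469376/6213911] → run G
t=8: vr[A=4096/1991 C=4039/1991 G=12508160/6213911] → run G
t=9: vr[A=4096/1991 C=4039/1991] → run C
t=10: vr[A=4096/1991] → run A
t=11: vr[A=5120/1991] → run A
t=12: vr[A=6144/1991] → run A
t=13: (idle)
t=14: (idle)
t=15: (idle)

context switches = 7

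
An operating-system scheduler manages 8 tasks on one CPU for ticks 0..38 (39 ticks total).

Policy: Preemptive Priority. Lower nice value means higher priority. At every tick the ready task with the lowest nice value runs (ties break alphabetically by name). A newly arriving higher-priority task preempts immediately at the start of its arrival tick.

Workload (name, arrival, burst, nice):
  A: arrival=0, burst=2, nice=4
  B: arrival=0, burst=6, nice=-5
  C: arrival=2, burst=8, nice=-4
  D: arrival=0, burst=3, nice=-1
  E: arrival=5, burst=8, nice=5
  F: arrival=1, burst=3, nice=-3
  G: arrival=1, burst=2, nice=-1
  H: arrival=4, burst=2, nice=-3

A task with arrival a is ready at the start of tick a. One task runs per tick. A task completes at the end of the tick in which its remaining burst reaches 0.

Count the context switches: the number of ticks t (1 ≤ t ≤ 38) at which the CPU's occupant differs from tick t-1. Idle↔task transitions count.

context switches = 8

t=0: ready={A,B,D} → run B
t=1: ready={A,B,D,F,G} → run B
t=2: ready={A,B,C,D,F,G} → run B
t=3: ready={A,B,C,D,F,G} → run B
t=4: ready={A,B,C,D,F,G,H} → run B
t=5: ready={A,B,C,D,E,F,G,H} → run B
t=6: ready={A,C,D,E,F,G,H} → run C
t=7: ready={A,C,D,E,F,G,H} → run C
t=8: ready={A,C,D,E,F,G,H} → run C
t=9: ready={A,C,D,E,F,G,H} → run C
t=10: ready={A,C,D,E,F,G,H} → run C
t=11: ready={A,C,D,E,F,G,H} → run C
t=12: ready={A,C,D,E,F,G,H} → run C
t=13: ready={A,C,D,E,F,G,H} → run C
t=14: ready={A,D,E,F,G,H} → run F
t=15: ready={A,D,E,F,G,H} → run F
t=16: ready={A,D,E,F,G,H} → run F
t=17: ready={A,D,E,G,H} → run H
t=18: ready={A,D,E,G,H} → run H
t=19: ready={A,D,E,G} → run D
t=20: ready={A,D,E,G} → run D
t=21: ready={A,D,E,G} → run D
t=22: ready={A,E,G} → run G
t=23: ready={A,E,G} → run G
t=24: ready={A,E} → run A
t=25: ready={A,E} → run A
t=26: ready={E} → run E
t=27: ready={E} → run E
t=28: ready={E} → run E
t=29: ready={E} → run E
t=30: ready={E} → run E
t=31: ready={E} → run E
t=32: ready={E} → run E
t=33: ready={E} → run E
t=34: (idle)
t=35: (idle)
t=36: (idle)
t=37: (idle)
t=38: (idle)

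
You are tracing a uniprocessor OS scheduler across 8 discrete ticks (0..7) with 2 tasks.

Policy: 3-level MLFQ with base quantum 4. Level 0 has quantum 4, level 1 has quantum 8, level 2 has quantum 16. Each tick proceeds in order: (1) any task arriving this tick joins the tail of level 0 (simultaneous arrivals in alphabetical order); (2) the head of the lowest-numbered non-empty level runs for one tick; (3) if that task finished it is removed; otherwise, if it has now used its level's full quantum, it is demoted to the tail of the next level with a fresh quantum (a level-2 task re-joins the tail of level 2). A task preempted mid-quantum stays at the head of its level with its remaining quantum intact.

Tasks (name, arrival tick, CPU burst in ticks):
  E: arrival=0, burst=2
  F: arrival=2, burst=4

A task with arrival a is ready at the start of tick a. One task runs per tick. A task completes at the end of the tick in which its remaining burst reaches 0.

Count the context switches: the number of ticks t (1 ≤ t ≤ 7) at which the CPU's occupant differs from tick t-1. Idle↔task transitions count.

context switches = 2

t=0: L0/L1/L2 = E/-/- → run E
t=1: L0/L1/L2 = E/-/- → run E
t=2: L0/L1/L2 = F/-/- → run F
t=3: L0/L1/L2 = F/-/- → run F
t=4: L0/L1/L2 = F/-/- → run F
t=5: L0/L1/L2 = F/-/- → run F
t=6: (idle)
t=7: (idle)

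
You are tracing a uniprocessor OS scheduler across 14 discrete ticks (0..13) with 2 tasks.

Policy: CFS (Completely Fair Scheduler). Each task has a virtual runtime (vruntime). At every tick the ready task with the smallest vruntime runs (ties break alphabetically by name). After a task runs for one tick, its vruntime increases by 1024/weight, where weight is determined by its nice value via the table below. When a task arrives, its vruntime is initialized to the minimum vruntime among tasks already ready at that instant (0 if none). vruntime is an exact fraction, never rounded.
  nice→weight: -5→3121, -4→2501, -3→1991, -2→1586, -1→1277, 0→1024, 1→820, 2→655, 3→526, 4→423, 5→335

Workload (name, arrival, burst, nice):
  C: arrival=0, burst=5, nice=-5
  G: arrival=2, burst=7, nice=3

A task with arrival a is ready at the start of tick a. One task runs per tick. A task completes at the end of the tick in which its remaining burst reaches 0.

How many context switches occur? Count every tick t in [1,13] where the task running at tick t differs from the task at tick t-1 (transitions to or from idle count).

context switches = 4

t=0: vr[C=0] → run C
t=1: vr[C=1024/3121] → run C
t=2: vr[C=2048/3121 G=2048/3121] → run C
t=3: vr[C=3072/3121 G=2048/3121] → run G
t=4: vr[C=3072/3121 G=2136576/820823] → run C
t=5: vr[C=4096/3121 G=2136576/820823] → run C
t=6: vr[G=2136576/820823] → run G
t=7: vr[G=3734528/820823] → run G
t=8: vr[G=5332480/820823] → run G
t=9: vr[G=6930432/820823] → run G
t=10: vr[G=8528384/820823] → run G
t=11: vr[G=10126336/820823] → run G
t=12: (idle)
t=13: (idle)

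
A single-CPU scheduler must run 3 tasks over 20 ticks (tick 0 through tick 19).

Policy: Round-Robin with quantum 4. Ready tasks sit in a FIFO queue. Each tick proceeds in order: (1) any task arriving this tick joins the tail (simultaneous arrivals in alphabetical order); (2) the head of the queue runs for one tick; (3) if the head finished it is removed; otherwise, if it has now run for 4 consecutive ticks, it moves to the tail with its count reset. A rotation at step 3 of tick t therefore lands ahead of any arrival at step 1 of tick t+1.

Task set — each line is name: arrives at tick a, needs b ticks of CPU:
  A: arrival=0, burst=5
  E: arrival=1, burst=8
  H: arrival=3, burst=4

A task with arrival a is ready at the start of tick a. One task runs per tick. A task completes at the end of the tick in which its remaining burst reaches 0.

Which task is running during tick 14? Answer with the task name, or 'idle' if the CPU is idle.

t=0: queue=[A] q_used=0 → run A
t=1: queue=[A,E] q_used=1 → run A
t=2: queue=[A,E] q_used=2 → run A
t=3: queue=[A,E,H] q_used=3 → run A
t=4: queue=[E,H,A] q_used=0 → run E
t=5: queue=[E,H,A] q_used=1 → run E
t=6: queue=[E,H,A] q_used=2 → run E
t=7: queue=[E,H,A] q_used=3 → run E
t=8: queue=[H,A,E] q_used=0 → run H
t=9: queue=[H,A,E] q_used=1 → run H
t=10: queue=[H,A,E] q_used=2 → run H
t=11: queue=[H,A,E] q_used=3 → run H
t=12: queue=[A,E] q_used=0 → run A
t=13: queue=[E] q_used=0 → run E
t=14: queue=[E] q_used=1 → run E
t=15: queue=[E] q_used=2 → run E
t=16: queue=[E] q_used=3 → run E
t=17: (idle)
t=18: (idle)
t=19: (idle)

running at tick 14 = E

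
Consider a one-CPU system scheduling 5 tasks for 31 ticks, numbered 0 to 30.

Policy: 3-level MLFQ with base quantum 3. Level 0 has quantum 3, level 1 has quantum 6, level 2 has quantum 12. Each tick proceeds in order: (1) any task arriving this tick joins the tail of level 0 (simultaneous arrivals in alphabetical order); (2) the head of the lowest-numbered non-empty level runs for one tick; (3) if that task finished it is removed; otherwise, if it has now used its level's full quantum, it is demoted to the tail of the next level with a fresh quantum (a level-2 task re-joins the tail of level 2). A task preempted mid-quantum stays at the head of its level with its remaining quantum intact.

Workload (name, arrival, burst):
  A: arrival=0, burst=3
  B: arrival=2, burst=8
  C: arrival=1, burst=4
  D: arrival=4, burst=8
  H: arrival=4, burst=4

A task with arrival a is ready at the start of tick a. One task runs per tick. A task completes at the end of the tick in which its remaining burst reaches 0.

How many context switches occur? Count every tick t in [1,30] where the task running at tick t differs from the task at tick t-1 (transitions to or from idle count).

context switches = 9

t=0: L0/L1/L2 = A/-/- → run A
t=1: L0/L1/L2 = AC/-/- → run A
t=2: L0/L1/L2 = ACB/-/- → run A
t=3: L0/L1/L2 = CB/-/- → run C
t=4: L0/L1/L2 = CBDH/-/- → run C
t=5: L0/L1/L2 = CBDH/-/- → run C
t=6: L0/L1/L2 = BDH/C/- → run B
t=7: L0/L1/L2 = BDH/C/- → run B
t=8: L0/L1/L2 = BDH/C/- → run B
t=9: L0/L1/L2 = DH/CB/- → run D
t=10: L0/L1/L2 = DH/CB/- → run D
t=11: L0/L1/L2 = DH/CB/- → run D
t=12: L0/L1/L2 = H/CBD/- → run H
t=13: L0/L1/L2 = H/CBD/- → run H
t=14: L0/L1/L2 = H/CBD/- → run H
t=15: L0/L1/L2 = -/CBDH/- → run C
t=16: L0/L1/L2 = -/BDH/- → run B
t=17: L0/L1/L2 = -/BDH/- → run B
t=18: L0/L1/L2 = -/BDH/- → run B
t=19: L0/L1/L2 = -/BDH/- → run B
t=20: L0/L1/L2 = -/BDH/- → run B
t=21: L0/L1/L2 = -/DH/- → run D
t=22: L0/L1/L2 = -/DH/- → run D
t=23: L0/L1/L2 = -/DH/- → run D
t=24: L0/L1/L2 = -/DH/- → run D
t=25: L0/L1/L2 = -/DH/- → run D
t=26: L0/L1/L2 = -/H/- → run H
t=27: (idle)
t=28: (idle)
t=29: (idle)
t=30: (idle)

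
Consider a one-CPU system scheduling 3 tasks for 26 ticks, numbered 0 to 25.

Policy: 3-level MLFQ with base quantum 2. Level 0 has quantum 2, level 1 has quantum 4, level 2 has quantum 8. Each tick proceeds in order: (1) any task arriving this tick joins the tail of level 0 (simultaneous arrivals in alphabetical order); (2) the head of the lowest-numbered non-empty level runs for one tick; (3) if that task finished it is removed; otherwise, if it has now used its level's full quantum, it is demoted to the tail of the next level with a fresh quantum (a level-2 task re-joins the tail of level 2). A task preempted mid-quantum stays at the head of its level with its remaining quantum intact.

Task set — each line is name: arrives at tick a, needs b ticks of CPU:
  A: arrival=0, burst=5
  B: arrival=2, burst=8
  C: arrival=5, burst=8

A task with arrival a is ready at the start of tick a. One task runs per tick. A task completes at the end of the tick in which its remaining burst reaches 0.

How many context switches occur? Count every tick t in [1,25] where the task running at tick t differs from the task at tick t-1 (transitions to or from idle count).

t=0: L0/L1/L2 = A/-/- → run A
t=1: L0/L1/L2 = A/-/- → run A
t=2: L0/L1/L2 = B/A/- → run B
t=3: L0/L1/L2 = B/A/- → run B
t=4: L0/L1/L2 = -/AB/- → run A
t=5: L0/L1/L2 = C/AB/- → run C
t=6: L0/L1/L2 = C/AB/- → run C
t=7: L0/L1/L2 = -/ABC/- → run A
t=8: L0/L1/L2 = -/ABC/- → run A
t=9: L0/L1/L2 = -/BC/- → run B
t=10: L0/L1/L2 = -/BC/- → run B
t=11: L0/L1/L2 = -/BC/- → run B
t=12: L0/L1/L2 = -/BC/- → run B
t=13: L0/L1/L2 = -/C/B → run C
t=14: L0/L1/L2 = -/C/B → run C
t=15: L0/L1/L2 = -/C/B → run C
t=16: L0/L1/L2 = -/C/B → run C
t=17: L0/L1/L2 = -/-/BC → run B
t=18: L0/L1/L2 = -/-/BC → run B
t=19: L0/L1/L2 = -/-/C → run C
t=20: L0/L1/L2 = -/-/C → run C
t=21: (idle)
t=22: (idle)
t=23: (idle)
t=24: (idle)
t=25: (idle)

context switches = 9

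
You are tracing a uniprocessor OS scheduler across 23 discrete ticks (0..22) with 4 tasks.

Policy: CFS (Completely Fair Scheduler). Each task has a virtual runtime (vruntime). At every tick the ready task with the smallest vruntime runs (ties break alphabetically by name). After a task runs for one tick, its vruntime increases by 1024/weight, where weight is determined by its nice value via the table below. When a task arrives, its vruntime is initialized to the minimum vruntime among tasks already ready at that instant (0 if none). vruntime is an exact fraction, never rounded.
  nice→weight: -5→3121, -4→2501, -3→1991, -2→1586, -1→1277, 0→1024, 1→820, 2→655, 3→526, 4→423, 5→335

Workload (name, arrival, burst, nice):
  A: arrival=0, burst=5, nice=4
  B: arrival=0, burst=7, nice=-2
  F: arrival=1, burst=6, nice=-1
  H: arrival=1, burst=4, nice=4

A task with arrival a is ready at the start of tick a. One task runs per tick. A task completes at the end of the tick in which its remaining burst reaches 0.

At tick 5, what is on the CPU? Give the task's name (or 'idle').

running at tick 5 = F

t=0: vr[A=0 B=0] → run A
t=1: vr[A=1024/423 B=0 F=0 H=0] → run B
t=2: vr[A=1024/423 B=512/793 F=0 H=0] → run F
t=3: vr[A=1024/423 B=512/793 F=1024/1277 H=0] → run H
t=4: vr[A=1024/423 B=512/793 F=1024/1277 H=1024/423] → run B
t=5: vr[A=1024/423 B=1024/793 F=1024/1277 H=1024/423] → run F
t=6: vr[A=1024/423 B=1024/793 F=2048/1277 H=1024/423] → run B
t=7: vr[A=1024/423 B=1536/793 F=2048/1277 H=1024/423] → run F
t=8: vr[A=1024/423 B=1536/793 F=3072/1277 H=1024/423] → run B
t=9: vr[A=1024/423 B=2048/793 F=3072/1277 H=1024/423] → run F
t=10: vr[A=1024/423 B=2048/793 F=4096/1277 H=1024/423] → run A
t=11: vr[A=2048/423 B=2048/793 F=4096/1277 H=1024/423] → run H
t=12: vr[A=2048/423 B=2048/793 F=4096/1277 H=2048/423] → run B
t=13: vr[A=2048/423 B=2560/793 F=4096/1277 H=2048/423] → run F
t=14: vr[A=2048/423 B=2560/793 F=5120/1277 H=2048/423] → run B
t=15: vr[A=2048/423 B=3072/793 F=5120/1277 H=2048/423] → run B
t=16: vr[A=2048/423 F=5120/1277 H=2048/423] → run F
t=17: vr[A=2048/423 H=2048/423] → run A
t=18: vr[A=1024/141 H=2048/423] → run H
t=19: vr[A=1024/141 H=1024/141] → run A
t=20: vr[A=4096/423 H=1024/141] → run H
t=21: vr[A=4096/423] → run A
t=22: (idle)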